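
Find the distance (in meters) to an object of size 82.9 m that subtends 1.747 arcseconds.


D = size / theta_rad, theta_rad = 1.747 * pi/(180*3600) = 8.470e-06, D = 9.788e+06

9.788e+06 m


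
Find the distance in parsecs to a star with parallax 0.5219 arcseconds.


d = 1/p = 1/0.5219 = 1.9161

1.9161 pc


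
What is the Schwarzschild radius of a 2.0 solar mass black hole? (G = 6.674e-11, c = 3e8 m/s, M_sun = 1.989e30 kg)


M = 2.0 * 1.989e30 kg = 3.978e+30 kg. rs = 2GM/c^2 = 2 * 6.674e-11 * 3.978e+30 / (3e8)^2 = 5899.816

5899.816 m


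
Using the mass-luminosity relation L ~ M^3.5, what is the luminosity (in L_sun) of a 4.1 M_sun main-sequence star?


L/L_sun = (M/M_sun)^3.5 = 4.1^3.5 = 139.5544

139.5544 L_sun


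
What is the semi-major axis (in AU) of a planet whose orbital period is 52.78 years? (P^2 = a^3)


a = P^(2/3) = 52.78^(2/3) = 14.0706

14.0706 AU


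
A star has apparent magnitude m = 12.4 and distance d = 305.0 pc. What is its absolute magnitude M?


M = m - 5*log10(d) + 5 = 12.4 - 5*log10(305.0) + 5 = 4.9785

4.9785


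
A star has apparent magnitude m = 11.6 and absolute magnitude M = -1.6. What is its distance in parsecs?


d = 10^((m - M + 5)/5) = 10^((11.6 - -1.6 + 5)/5) = 4365.1583

4365.1583 pc


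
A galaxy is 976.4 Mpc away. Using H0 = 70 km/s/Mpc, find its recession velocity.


v = H0 * d = 70 * 976.4 = 68348.0

68348.0 km/s


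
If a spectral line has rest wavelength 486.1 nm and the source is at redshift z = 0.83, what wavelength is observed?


lam_obs = lam_emit * (1 + z) = 486.1 * (1 + 0.83) = 889.563

889.563 nm


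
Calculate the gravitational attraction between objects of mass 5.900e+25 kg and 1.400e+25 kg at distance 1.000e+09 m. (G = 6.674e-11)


F = G*m1*m2/r^2 = 6.674e-11 * 5.900e+25 * 1.400e+25 / (1.000e+09)^2 = 6.674e-11 * 8.260e+50 / 1.000e+18 = 5.513e+22

5.513e+22 N


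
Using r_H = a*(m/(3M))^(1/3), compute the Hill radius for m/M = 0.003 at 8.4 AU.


r_H = a * (m/3M)^(1/3) = 8.4 * (0.003/3)^(1/3) = 0.84

0.84 AU


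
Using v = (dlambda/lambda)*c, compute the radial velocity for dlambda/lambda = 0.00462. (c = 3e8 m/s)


v = (dlambda/lambda) * c = 0.00462 * 3e8 = 1.386e+06

1.386e+06 m/s


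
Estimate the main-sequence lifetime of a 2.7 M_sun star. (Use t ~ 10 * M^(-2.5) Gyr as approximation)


t = 10 * M^(-2.5) = 10 * 2.7^(-2.5) = 0.8348

0.8348 Gyr


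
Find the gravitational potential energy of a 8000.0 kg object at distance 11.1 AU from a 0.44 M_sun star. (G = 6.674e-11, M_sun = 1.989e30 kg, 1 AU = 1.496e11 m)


M = 0.44 * 1.989e30 kg = 8.7516e+29 kg; r = 11.1 AU * 1.496e11 m/AU = 1.66056e+12 m. U = -GM*m/r = -(6.674e-11 * 8.7516e+29 * 8000.0) / 1.66056e+12 = -2.814e+11

-2.814e+11 J


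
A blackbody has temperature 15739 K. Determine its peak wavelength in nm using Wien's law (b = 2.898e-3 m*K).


lam_max = b / T = 2.898e-3 / 15739 = 1.841e-07 m = 184.1286 nm

184.1286 nm


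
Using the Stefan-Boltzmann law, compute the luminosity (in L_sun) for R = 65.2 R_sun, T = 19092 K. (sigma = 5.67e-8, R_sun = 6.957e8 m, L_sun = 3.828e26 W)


R = 65.2 * 6.957e8 m = 4.535964e+10 m. L = 4*pi*R^2*sigma*T^4 = 4*pi*(4.535964e+10)^2 * 5.67e-8 * 19092^4 = 1.947770679e+32 W. L/L_sun = 1.947770679e+32 / 3.828e26 = 508822.0165

508822.0165 L_sun


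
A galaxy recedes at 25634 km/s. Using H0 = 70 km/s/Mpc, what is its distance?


d = v / H0 = 25634 / 70 = 366.2

366.2 Mpc


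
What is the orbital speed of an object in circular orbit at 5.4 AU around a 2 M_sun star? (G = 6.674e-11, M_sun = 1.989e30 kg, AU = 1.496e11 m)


v = sqrt(GM/r) = sqrt(6.674e-11 * 3.978e+30 / 8.078e+11) = 18128.5394

18128.5394 m/s


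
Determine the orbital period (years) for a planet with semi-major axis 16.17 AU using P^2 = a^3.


P = a^(3/2) = 16.17^1.5 = 65.0227

65.0227 years


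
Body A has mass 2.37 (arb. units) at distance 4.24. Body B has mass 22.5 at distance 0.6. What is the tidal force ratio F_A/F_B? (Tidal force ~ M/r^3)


Ratio = (M1/r1^3) / (M2/r2^3) = (2.37/4.24^3) / (22.5/0.6^3) = 2.985e-04

2.985e-04


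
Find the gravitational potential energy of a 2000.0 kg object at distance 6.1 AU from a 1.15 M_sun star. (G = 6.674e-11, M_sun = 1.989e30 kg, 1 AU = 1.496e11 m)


M = 1.15 * 1.989e30 kg = 2.28735e+30 kg; r = 6.1 AU * 1.496e11 m/AU = 9.1256e+11 m. U = -GM*m/r = -(6.674e-11 * 2.28735e+30 * 2000.0) / 9.1256e+11 = -3.346e+11

-3.346e+11 J


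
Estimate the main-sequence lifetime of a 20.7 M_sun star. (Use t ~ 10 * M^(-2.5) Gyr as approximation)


t = 10 * M^(-2.5) = 10 * 20.7^(-2.5) = 0.0051

0.0051 Gyr


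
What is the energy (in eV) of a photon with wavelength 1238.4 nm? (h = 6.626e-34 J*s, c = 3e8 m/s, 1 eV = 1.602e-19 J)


E = hc/lambda = 6.626e-34 * 3e8 / 1.238e-06 = 1.605e-19 J = 1.002 eV

1.002 eV


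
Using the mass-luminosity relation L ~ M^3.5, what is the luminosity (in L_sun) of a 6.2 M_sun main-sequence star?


L/L_sun = (M/M_sun)^3.5 = 6.2^3.5 = 593.4319

593.4319 L_sun


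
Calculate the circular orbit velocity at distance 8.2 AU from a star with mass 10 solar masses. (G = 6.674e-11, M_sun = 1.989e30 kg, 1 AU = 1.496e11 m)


v = sqrt(GM/r) = sqrt(6.674e-11 * 1.989e+31 / 1.227e+12) = 32895.5968

32895.5968 m/s


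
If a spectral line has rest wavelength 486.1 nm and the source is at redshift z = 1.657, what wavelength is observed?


lam_obs = lam_emit * (1 + z) = 486.1 * (1 + 1.657) = 1291.5677

1291.5677 nm


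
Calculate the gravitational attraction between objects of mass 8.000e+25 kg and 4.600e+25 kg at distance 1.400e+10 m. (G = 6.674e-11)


F = G*m1*m2/r^2 = 6.674e-11 * 8.000e+25 * 4.600e+25 / (1.400e+10)^2 = 6.674e-11 * 3.680e+51 / 1.960e+20 = 1.253e+21

1.253e+21 N


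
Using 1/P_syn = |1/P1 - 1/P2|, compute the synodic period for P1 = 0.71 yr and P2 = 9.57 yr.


1/P_syn = |1/P1 - 1/P2| = |1/0.71 - 1/9.57| => P_syn = 0.7669

0.7669 years


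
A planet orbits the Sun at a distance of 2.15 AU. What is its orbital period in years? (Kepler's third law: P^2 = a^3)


P = a^(3/2) = 2.15^1.5 = 3.1525

3.1525 years


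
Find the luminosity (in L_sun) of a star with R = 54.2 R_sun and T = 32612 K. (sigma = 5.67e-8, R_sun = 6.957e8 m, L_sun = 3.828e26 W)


R = 54.2 * 6.957e8 m = 3.770694e+10 m. L = 4*pi*R^2*sigma*T^4 = 4*pi*(3.770694e+10)^2 * 5.67e-8 * 32612^4 = 1.145896089e+33 W. L/L_sun = 1.145896089e+33 / 3.828e26 = 2.993e+06

2.993e+06 L_sun


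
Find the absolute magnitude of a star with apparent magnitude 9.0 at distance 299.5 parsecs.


M = m - 5*log10(d) + 5 = 9.0 - 5*log10(299.5) + 5 = 1.618

1.618


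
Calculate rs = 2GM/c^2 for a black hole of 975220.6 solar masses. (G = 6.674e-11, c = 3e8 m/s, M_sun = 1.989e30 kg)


M = 975220.6 * 1.989e30 kg = 1.939713773e+36 kg. rs = 2GM/c^2 = 2 * 6.674e-11 * 1.939713773e+36 / (3e8)^2 = 2.877e+09

2.877e+09 m


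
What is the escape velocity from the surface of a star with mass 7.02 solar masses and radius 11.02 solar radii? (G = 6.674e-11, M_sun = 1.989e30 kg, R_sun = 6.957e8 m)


M = 7.02 * 1.989e30 kg = 1.396278e+31 kg; R = 11.02 * 6.957e8 m = 7.666614e+09 m. v_esc = sqrt(2GM/R) = sqrt(2 * 6.674e-11 * 1.396278e+31 / 7.666614e+09) = 493051.4583

493051.4583 m/s


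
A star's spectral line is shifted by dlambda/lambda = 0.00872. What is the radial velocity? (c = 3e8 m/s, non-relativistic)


v = (dlambda/lambda) * c = 0.00872 * 3e8 = 2.616e+06

2.616e+06 m/s


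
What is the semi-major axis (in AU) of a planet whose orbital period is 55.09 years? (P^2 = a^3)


a = P^(2/3) = 55.09^(2/3) = 14.4782

14.4782 AU


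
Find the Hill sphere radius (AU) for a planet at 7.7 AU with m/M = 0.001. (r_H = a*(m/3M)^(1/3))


r_H = a * (m/3M)^(1/3) = 7.7 * (0.001/3)^(1/3) = 0.5339

0.5339 AU


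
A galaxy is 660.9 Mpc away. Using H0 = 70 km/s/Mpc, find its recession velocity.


v = H0 * d = 70 * 660.9 = 46263.0

46263.0 km/s


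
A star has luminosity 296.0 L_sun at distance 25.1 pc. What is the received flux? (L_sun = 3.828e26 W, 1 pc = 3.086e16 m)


F = L / (4*pi*d^2) = 1.133e+29 / (4*pi*(7.746e+17)^2) = 1.503e-08

1.503e-08 W/m^2


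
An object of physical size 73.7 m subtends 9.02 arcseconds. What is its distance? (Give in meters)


D = size / theta_rad, theta_rad = 9.02 * pi/(180*3600) = 4.373e-05, D = 1.685e+06

1.685e+06 m


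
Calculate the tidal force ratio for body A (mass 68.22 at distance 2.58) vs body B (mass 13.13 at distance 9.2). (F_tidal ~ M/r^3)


Ratio = (M1/r1^3) / (M2/r2^3) = (68.22/2.58^3) / (13.13/9.2^3) = 235.587

235.587


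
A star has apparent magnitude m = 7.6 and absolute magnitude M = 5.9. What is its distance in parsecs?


d = 10^((m - M + 5)/5) = 10^((7.6 - 5.9 + 5)/5) = 21.8776

21.8776 pc


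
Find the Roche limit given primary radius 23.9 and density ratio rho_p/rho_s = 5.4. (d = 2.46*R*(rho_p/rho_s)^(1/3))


d_Roche = 2.46 * 23.9 * 5.4^(1/3) = 103.1488

103.1488


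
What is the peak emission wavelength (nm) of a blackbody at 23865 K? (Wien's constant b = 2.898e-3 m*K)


lam_max = b / T = 2.898e-3 / 23865 = 1.214e-07 m = 121.4331 nm

121.4331 nm


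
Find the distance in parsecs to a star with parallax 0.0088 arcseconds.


d = 1/p = 1/0.0088 = 113.6364

113.6364 pc


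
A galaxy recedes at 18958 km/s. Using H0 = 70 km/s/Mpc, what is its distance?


d = v / H0 = 18958 / 70 = 270.8286

270.8286 Mpc


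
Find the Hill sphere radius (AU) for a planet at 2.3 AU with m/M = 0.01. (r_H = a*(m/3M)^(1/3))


r_H = a * (m/3M)^(1/3) = 2.3 * (0.01/3)^(1/3) = 0.3436

0.3436 AU


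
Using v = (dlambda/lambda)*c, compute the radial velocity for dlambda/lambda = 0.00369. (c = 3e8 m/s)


v = (dlambda/lambda) * c = 0.00369 * 3e8 = 1.107e+06

1.107e+06 m/s


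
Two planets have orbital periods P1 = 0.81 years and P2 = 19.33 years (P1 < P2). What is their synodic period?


1/P_syn = |1/P1 - 1/P2| = |1/0.81 - 1/19.33| => P_syn = 0.8454

0.8454 years


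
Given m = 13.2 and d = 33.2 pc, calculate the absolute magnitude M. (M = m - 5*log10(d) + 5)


M = m - 5*log10(d) + 5 = 13.2 - 5*log10(33.2) + 5 = 10.5943

10.5943


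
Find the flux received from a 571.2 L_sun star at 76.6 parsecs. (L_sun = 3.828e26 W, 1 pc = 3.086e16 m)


F = L / (4*pi*d^2) = 2.187e+29 / (4*pi*(2.364e+18)^2) = 3.114e-09

3.114e-09 W/m^2


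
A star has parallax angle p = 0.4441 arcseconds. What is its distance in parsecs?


d = 1/p = 1/0.4441 = 2.2517

2.2517 pc


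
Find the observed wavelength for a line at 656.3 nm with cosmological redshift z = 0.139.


lam_obs = lam_emit * (1 + z) = 656.3 * (1 + 0.139) = 747.5257

747.5257 nm


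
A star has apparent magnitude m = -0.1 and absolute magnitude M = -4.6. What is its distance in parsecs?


d = 10^((m - M + 5)/5) = 10^((-0.1 - -4.6 + 5)/5) = 79.4328

79.4328 pc


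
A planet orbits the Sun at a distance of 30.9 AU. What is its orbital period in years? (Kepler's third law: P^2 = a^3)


P = a^(3/2) = 30.9^1.5 = 171.7662

171.7662 years


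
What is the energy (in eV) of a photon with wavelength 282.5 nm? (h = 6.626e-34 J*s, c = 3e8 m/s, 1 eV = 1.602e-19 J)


E = hc/lambda = 6.626e-34 * 3e8 / 2.825e-07 = 7.036e-19 J = 4.3923 eV

4.3923 eV


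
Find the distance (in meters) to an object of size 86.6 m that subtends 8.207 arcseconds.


D = size / theta_rad, theta_rad = 8.207 * pi/(180*3600) = 3.979e-05, D = 2.176e+06

2.176e+06 m


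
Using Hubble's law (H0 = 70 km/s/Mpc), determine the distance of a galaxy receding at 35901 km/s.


d = v / H0 = 35901 / 70 = 512.8714

512.8714 Mpc


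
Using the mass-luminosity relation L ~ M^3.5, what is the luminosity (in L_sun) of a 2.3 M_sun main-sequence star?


L/L_sun = (M/M_sun)^3.5 = 2.3^3.5 = 18.4522

18.4522 L_sun


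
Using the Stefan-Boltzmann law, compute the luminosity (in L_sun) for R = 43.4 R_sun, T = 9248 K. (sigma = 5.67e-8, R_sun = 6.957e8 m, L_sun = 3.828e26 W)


R = 43.4 * 6.957e8 m = 3.019338e+10 m. L = 4*pi*R^2*sigma*T^4 = 4*pi*(3.019338e+10)^2 * 5.67e-8 * 9248^4 = 4.751247706e+30 W. L/L_sun = 4.751247706e+30 / 3.828e26 = 12411.8279

12411.8279 L_sun


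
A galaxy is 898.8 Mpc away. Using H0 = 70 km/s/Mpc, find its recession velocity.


v = H0 * d = 70 * 898.8 = 62916.0

62916.0 km/s


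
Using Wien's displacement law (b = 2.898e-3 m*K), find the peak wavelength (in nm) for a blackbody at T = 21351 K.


lam_max = b / T = 2.898e-3 / 21351 = 1.357e-07 m = 135.7313 nm

135.7313 nm


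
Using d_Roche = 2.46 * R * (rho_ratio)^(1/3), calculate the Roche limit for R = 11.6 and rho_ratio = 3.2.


d_Roche = 2.46 * 11.6 * 3.2^(1/3) = 42.051

42.051


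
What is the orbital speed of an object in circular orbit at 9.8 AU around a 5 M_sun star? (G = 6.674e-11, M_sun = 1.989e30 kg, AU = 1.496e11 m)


v = sqrt(GM/r) = sqrt(6.674e-11 * 9.945e+30 / 1.466e+12) = 21277.307

21277.307 m/s


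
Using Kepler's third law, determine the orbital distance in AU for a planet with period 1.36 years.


a = P^(2/3) = 1.36^(2/3) = 1.2275

1.2275 AU


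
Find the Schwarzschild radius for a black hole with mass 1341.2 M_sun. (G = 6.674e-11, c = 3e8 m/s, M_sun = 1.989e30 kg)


M = 1341.2 * 1.989e30 kg = 2.6676468e+33 kg. rs = 2GM/c^2 = 2 * 6.674e-11 * 2.6676468e+33 / (3e8)^2 = 3.956e+06

3.956e+06 m


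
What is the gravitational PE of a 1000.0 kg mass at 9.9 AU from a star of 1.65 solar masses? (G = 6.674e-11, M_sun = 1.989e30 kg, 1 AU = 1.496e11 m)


M = 1.65 * 1.989e30 kg = 3.28185e+30 kg; r = 9.9 AU * 1.496e11 m/AU = 1.48104e+12 m. U = -GM*m/r = -(6.674e-11 * 3.28185e+30 * 1000.0) / 1.48104e+12 = -1.479e+11

-1.479e+11 J


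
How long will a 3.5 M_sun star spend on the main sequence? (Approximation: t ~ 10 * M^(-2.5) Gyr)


t = 10 * M^(-2.5) = 10 * 3.5^(-2.5) = 0.4363

0.4363 Gyr


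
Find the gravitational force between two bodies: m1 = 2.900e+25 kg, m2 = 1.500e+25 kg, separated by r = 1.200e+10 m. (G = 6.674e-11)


F = G*m1*m2/r^2 = 6.674e-11 * 2.900e+25 * 1.500e+25 / (1.200e+10)^2 = 6.674e-11 * 4.350e+50 / 1.440e+20 = 2.016e+20

2.016e+20 N


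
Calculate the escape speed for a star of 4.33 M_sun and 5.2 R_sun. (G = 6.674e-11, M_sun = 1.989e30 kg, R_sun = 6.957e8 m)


M = 4.33 * 1.989e30 kg = 8.61237e+30 kg; R = 5.2 * 6.957e8 m = 3.61764e+09 m. v_esc = sqrt(2GM/R) = sqrt(2 * 6.674e-11 * 8.61237e+30 / 3.61764e+09) = 563711.3319

563711.3319 m/s


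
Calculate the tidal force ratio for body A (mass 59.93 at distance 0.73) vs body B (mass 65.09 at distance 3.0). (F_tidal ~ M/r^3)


Ratio = (M1/r1^3) / (M2/r2^3) = (59.93/0.73^3) / (65.09/3.0^3) = 63.9036

63.9036


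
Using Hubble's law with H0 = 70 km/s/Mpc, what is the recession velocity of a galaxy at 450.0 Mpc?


v = H0 * d = 70 * 450.0 = 31500.0

31500.0 km/s


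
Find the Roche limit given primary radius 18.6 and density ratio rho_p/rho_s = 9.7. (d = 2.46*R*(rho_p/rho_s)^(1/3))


d_Roche = 2.46 * 18.6 * 9.7^(1/3) = 97.5825

97.5825


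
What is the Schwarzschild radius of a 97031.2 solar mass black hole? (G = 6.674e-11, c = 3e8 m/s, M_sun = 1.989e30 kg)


M = 97031.2 * 1.989e30 kg = 1.929950568e+35 kg. rs = 2GM/c^2 = 2 * 6.674e-11 * 1.929950568e+35 / (3e8)^2 = 2.862e+08

2.862e+08 m


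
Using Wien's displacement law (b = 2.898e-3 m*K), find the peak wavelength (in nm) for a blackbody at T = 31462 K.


lam_max = b / T = 2.898e-3 / 31462 = 9.211e-08 m = 92.1111 nm

92.1111 nm


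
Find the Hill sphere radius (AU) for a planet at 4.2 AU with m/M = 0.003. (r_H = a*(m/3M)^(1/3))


r_H = a * (m/3M)^(1/3) = 4.2 * (0.003/3)^(1/3) = 0.42

0.42 AU


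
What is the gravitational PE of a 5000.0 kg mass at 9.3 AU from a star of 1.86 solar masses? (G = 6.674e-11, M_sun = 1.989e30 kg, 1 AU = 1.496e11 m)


M = 1.86 * 1.989e30 kg = 3.69954e+30 kg; r = 9.3 AU * 1.496e11 m/AU = 1.39128e+12 m. U = -GM*m/r = -(6.674e-11 * 3.69954e+30 * 5000.0) / 1.39128e+12 = -8.873e+11

-8.873e+11 J


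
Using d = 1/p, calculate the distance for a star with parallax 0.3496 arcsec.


d = 1/p = 1/0.3496 = 2.8604

2.8604 pc


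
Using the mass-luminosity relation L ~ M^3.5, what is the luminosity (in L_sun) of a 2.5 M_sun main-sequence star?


L/L_sun = (M/M_sun)^3.5 = 2.5^3.5 = 24.7053

24.7053 L_sun


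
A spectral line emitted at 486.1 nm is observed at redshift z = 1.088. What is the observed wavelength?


lam_obs = lam_emit * (1 + z) = 486.1 * (1 + 1.088) = 1014.9768

1014.9768 nm


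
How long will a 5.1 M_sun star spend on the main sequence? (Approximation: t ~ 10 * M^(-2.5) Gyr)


t = 10 * M^(-2.5) = 10 * 5.1^(-2.5) = 0.1702

0.1702 Gyr


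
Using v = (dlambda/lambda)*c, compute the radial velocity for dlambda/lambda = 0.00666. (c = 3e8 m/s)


v = (dlambda/lambda) * c = 0.00666 * 3e8 = 1.998e+06

1.998e+06 m/s


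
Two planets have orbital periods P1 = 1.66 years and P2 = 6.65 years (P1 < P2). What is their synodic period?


1/P_syn = |1/P1 - 1/P2| = |1/1.66 - 1/6.65| => P_syn = 2.2122

2.2122 years


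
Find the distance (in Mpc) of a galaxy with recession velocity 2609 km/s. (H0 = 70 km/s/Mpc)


d = v / H0 = 2609 / 70 = 37.2714

37.2714 Mpc


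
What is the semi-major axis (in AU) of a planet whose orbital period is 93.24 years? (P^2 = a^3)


a = P^(2/3) = 93.24^(2/3) = 20.5621

20.5621 AU


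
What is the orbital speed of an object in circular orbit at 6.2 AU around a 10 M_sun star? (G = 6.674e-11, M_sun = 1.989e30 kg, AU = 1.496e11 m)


v = sqrt(GM/r) = sqrt(6.674e-11 * 1.989e+31 / 9.275e+11) = 37831.0897

37831.0897 m/s


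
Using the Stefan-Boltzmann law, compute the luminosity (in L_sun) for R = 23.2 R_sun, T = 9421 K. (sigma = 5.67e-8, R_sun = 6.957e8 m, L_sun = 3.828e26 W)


R = 23.2 * 6.957e8 m = 1.614024e+10 m. L = 4*pi*R^2*sigma*T^4 = 4*pi*(1.614024e+10)^2 * 5.67e-8 * 9421^4 = 1.462180254e+30 W. L/L_sun = 1.462180254e+30 / 3.828e26 = 3819.6976

3819.6976 L_sun


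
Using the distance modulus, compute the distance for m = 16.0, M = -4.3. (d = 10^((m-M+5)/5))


d = 10^((m - M + 5)/5) = 10^((16.0 - -4.3 + 5)/5) = 114815.3621

114815.3621 pc


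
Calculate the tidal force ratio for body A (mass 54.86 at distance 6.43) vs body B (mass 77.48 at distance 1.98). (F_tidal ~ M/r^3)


Ratio = (M1/r1^3) / (M2/r2^3) = (54.86/6.43^3) / (77.48/1.98^3) = 0.0207

0.0207


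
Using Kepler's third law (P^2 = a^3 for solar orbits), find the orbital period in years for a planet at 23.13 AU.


P = a^(3/2) = 23.13^1.5 = 111.2406

111.2406 years


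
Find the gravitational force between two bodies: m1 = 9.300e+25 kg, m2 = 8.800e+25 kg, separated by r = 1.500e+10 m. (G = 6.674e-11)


F = G*m1*m2/r^2 = 6.674e-11 * 9.300e+25 * 8.800e+25 / (1.500e+10)^2 = 6.674e-11 * 8.184e+51 / 2.250e+20 = 2.428e+21

2.428e+21 N


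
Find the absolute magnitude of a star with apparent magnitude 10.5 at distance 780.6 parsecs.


M = m - 5*log10(d) + 5 = 10.5 - 5*log10(780.6) + 5 = 1.0379

1.0379


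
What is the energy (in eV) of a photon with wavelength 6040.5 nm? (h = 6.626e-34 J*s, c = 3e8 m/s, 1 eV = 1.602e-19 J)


E = hc/lambda = 6.626e-34 * 3e8 / 6.041e-06 = 3.291e-20 J = 0.2054 eV

0.2054 eV


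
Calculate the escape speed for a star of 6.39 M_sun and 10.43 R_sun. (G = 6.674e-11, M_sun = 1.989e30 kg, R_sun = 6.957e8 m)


M = 6.39 * 1.989e30 kg = 1.270971e+31 kg; R = 10.43 * 6.957e8 m = 7.256151e+09 m. v_esc = sqrt(2GM/R) = sqrt(2 * 6.674e-11 * 1.270971e+31 / 7.256151e+09) = 483529.2643

483529.2643 m/s


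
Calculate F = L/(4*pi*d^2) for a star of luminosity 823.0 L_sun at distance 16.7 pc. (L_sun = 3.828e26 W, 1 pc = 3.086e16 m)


F = L / (4*pi*d^2) = 3.150e+29 / (4*pi*(5.154e+17)^2) = 9.439e-08

9.439e-08 W/m^2


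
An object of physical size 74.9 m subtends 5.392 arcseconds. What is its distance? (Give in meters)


D = size / theta_rad, theta_rad = 5.392 * pi/(180*3600) = 2.614e-05, D = 2.865e+06

2.865e+06 m


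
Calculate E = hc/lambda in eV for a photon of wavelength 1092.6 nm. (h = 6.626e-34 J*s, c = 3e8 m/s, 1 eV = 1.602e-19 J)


E = hc/lambda = 6.626e-34 * 3e8 / 1.093e-06 = 1.819e-19 J = 1.1357 eV

1.1357 eV


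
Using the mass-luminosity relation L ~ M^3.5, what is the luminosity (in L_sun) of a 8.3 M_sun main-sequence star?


L/L_sun = (M/M_sun)^3.5 = 8.3^3.5 = 1647.3024

1647.3024 L_sun


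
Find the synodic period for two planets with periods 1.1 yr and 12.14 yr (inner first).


1/P_syn = |1/P1 - 1/P2| = |1/1.1 - 1/12.14| => P_syn = 1.2096

1.2096 years


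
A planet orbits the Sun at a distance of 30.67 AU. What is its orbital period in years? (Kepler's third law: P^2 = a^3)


P = a^(3/2) = 30.67^1.5 = 169.852

169.852 years


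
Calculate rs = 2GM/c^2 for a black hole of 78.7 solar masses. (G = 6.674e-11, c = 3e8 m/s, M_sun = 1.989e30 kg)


M = 78.7 * 1.989e30 kg = 1.565343e+32 kg. rs = 2GM/c^2 = 2 * 6.674e-11 * 1.565343e+32 / (3e8)^2 = 232157.7596

232157.7596 m


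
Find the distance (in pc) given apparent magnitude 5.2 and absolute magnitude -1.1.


d = 10^((m - M + 5)/5) = 10^((5.2 - -1.1 + 5)/5) = 181.9701

181.9701 pc


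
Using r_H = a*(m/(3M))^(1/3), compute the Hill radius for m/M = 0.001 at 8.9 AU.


r_H = a * (m/3M)^(1/3) = 8.9 * (0.001/3)^(1/3) = 0.6171

0.6171 AU


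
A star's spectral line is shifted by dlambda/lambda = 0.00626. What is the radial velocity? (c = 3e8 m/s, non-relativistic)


v = (dlambda/lambda) * c = 0.00626 * 3e8 = 1.878e+06

1.878e+06 m/s


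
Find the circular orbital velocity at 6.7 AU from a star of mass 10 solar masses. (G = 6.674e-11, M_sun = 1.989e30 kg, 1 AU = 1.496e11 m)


v = sqrt(GM/r) = sqrt(6.674e-11 * 1.989e+31 / 1.002e+12) = 36392.1149

36392.1149 m/s


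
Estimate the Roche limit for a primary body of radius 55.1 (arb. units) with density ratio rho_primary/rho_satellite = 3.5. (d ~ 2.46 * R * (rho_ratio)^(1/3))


d_Roche = 2.46 * 55.1 * 3.5^(1/3) = 205.7987

205.7987


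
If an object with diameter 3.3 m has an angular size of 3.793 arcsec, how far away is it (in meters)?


D = size / theta_rad, theta_rad = 3.793 * pi/(180*3600) = 1.839e-05, D = 179455.2757

179455.2757 m


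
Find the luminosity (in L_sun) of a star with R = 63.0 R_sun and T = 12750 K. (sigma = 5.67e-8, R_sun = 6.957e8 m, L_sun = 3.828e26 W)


R = 63.0 * 6.957e8 m = 4.38291e+10 m. L = 4*pi*R^2*sigma*T^4 = 4*pi*(4.38291e+10)^2 * 5.67e-8 * 12750^4 = 3.617085441e+31 W. L/L_sun = 3.617085441e+31 / 3.828e26 = 94490.2153

94490.2153 L_sun


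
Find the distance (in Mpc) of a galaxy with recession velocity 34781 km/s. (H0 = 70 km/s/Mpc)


d = v / H0 = 34781 / 70 = 496.8714

496.8714 Mpc


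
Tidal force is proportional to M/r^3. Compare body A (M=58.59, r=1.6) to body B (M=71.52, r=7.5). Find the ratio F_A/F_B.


Ratio = (M1/r1^3) / (M2/r2^3) = (58.59/1.6^3) / (71.52/7.5^3) = 84.3762

84.3762


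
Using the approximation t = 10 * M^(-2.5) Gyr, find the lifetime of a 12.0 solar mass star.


t = 10 * M^(-2.5) = 10 * 12.0^(-2.5) = 0.02

0.02 Gyr


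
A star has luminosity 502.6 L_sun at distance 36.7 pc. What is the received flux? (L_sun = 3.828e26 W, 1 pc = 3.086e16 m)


F = L / (4*pi*d^2) = 1.924e+29 / (4*pi*(1.133e+18)^2) = 1.194e-08

1.194e-08 W/m^2


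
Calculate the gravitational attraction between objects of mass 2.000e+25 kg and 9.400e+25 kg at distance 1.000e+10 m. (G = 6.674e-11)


F = G*m1*m2/r^2 = 6.674e-11 * 2.000e+25 * 9.400e+25 / (1.000e+10)^2 = 6.674e-11 * 1.880e+51 / 1.000e+20 = 1.255e+21

1.255e+21 N


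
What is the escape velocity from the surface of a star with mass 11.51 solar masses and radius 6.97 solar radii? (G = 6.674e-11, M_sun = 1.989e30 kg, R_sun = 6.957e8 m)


M = 11.51 * 1.989e30 kg = 2.289339e+31 kg; R = 6.97 * 6.957e8 m = 4.849029e+09 m. v_esc = sqrt(2GM/R) = sqrt(2 * 6.674e-11 * 2.289339e+31 / 4.849029e+09) = 793845.0876

793845.0876 m/s


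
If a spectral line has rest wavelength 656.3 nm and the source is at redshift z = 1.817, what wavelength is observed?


lam_obs = lam_emit * (1 + z) = 656.3 * (1 + 1.817) = 1848.7971

1848.7971 nm


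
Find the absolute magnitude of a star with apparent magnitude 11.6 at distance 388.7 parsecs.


M = m - 5*log10(d) + 5 = 11.6 - 5*log10(388.7) + 5 = 3.6519

3.6519


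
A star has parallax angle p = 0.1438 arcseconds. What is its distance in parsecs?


d = 1/p = 1/0.1438 = 6.9541

6.9541 pc


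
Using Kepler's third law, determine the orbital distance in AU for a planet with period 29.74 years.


a = P^(2/3) = 29.74^(2/3) = 9.599

9.599 AU


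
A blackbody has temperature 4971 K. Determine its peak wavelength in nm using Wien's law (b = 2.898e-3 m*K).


lam_max = b / T = 2.898e-3 / 4971 = 5.830e-07 m = 582.9813 nm

582.9813 nm


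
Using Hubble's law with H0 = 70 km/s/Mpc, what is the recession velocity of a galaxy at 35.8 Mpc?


v = H0 * d = 70 * 35.8 = 2506.0

2506.0 km/s


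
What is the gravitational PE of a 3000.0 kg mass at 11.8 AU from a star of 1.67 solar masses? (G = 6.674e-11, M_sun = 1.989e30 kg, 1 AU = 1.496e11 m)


M = 1.67 * 1.989e30 kg = 3.32163e+30 kg; r = 11.8 AU * 1.496e11 m/AU = 1.76528e+12 m. U = -GM*m/r = -(6.674e-11 * 3.32163e+30 * 3000.0) / 1.76528e+12 = -3.767e+11

-3.767e+11 J


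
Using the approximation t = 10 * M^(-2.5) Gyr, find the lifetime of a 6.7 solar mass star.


t = 10 * M^(-2.5) = 10 * 6.7^(-2.5) = 0.0861

0.0861 Gyr


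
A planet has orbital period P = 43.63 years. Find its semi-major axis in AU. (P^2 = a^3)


a = P^(2/3) = 43.63^(2/3) = 12.3934

12.3934 AU


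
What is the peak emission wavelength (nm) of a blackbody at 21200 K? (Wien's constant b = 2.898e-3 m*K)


lam_max = b / T = 2.898e-3 / 21200 = 1.367e-07 m = 136.6981 nm

136.6981 nm


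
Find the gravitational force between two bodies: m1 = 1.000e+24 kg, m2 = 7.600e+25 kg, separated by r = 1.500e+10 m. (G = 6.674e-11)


F = G*m1*m2/r^2 = 6.674e-11 * 1.000e+24 * 7.600e+25 / (1.500e+10)^2 = 6.674e-11 * 7.600e+49 / 2.250e+20 = 2.254e+19

2.254e+19 N


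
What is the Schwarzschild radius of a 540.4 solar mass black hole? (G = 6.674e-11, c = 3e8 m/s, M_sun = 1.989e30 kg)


M = 540.4 * 1.989e30 kg = 1.0748556e+33 kg. rs = 2GM/c^2 = 2 * 6.674e-11 * 1.0748556e+33 / (3e8)^2 = 1.594e+06

1.594e+06 m


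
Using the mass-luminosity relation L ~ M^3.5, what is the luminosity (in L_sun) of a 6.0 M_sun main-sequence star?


L/L_sun = (M/M_sun)^3.5 = 6.0^3.5 = 529.0898

529.0898 L_sun


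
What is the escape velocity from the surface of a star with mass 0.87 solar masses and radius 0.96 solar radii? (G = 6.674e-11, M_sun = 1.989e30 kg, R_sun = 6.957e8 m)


M = 0.87 * 1.989e30 kg = 1.73043e+30 kg; R = 0.96 * 6.957e8 m = 6.67872e+08 m. v_esc = sqrt(2GM/R) = sqrt(2 * 6.674e-11 * 1.73043e+30 / 6.67872e+08) = 588082.8286

588082.8286 m/s


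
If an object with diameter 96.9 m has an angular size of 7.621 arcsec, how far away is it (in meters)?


D = size / theta_rad, theta_rad = 7.621 * pi/(180*3600) = 3.695e-05, D = 2.623e+06

2.623e+06 m


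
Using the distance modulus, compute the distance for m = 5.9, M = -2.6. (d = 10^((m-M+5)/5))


d = 10^((m - M + 5)/5) = 10^((5.9 - -2.6 + 5)/5) = 501.1872

501.1872 pc


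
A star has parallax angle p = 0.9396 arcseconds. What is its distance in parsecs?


d = 1/p = 1/0.9396 = 1.0643

1.0643 pc


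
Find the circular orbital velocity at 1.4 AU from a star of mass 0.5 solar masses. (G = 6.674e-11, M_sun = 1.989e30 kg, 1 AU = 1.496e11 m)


v = sqrt(GM/r) = sqrt(6.674e-11 * 9.945e+29 / 2.094e+11) = 17801.8723

17801.8723 m/s


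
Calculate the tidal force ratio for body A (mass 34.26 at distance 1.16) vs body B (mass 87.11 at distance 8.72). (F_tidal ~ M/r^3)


Ratio = (M1/r1^3) / (M2/r2^3) = (34.26/1.16^3) / (87.11/8.72^3) = 167.0686

167.0686


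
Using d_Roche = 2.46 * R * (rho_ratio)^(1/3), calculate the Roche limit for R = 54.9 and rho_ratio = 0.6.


d_Roche = 2.46 * 54.9 * 0.6^(1/3) = 113.909

113.909


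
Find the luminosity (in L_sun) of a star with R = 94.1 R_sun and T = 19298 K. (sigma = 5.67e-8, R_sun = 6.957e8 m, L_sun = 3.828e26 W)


R = 94.1 * 6.957e8 m = 6.546537e+10 m. L = 4*pi*R^2*sigma*T^4 = 4*pi*(6.546537e+10)^2 * 5.67e-8 * 19298^4 = 4.235116727e+32 W. L/L_sun = 4.235116727e+32 / 3.828e26 = 1.106e+06

1.106e+06 L_sun


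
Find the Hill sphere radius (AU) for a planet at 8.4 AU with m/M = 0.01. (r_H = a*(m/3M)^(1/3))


r_H = a * (m/3M)^(1/3) = 8.4 * (0.01/3)^(1/3) = 1.2548

1.2548 AU


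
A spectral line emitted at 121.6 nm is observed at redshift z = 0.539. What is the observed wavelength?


lam_obs = lam_emit * (1 + z) = 121.6 * (1 + 0.539) = 187.1424

187.1424 nm


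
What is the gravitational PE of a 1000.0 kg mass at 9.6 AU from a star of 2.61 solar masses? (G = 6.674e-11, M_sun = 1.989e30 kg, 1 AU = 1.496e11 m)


M = 2.61 * 1.989e30 kg = 5.19129e+30 kg; r = 9.6 AU * 1.496e11 m/AU = 1.43616e+12 m. U = -GM*m/r = -(6.674e-11 * 5.19129e+30 * 1000.0) / 1.43616e+12 = -2.412e+11

-2.412e+11 J


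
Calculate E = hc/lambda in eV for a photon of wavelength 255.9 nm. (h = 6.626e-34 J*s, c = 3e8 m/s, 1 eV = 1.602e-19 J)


E = hc/lambda = 6.626e-34 * 3e8 / 2.559e-07 = 7.768e-19 J = 4.8489 eV

4.8489 eV


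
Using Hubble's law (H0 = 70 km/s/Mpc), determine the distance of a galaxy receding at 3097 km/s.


d = v / H0 = 3097 / 70 = 44.2429

44.2429 Mpc


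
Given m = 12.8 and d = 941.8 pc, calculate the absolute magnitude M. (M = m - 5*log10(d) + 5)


M = m - 5*log10(d) + 5 = 12.8 - 5*log10(941.8) + 5 = 2.9302

2.9302


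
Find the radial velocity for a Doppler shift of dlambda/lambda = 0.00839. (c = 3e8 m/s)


v = (dlambda/lambda) * c = 0.00839 * 3e8 = 2.517e+06

2.517e+06 m/s


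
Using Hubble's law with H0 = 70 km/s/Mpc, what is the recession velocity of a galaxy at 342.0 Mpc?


v = H0 * d = 70 * 342.0 = 23940.0

23940.0 km/s


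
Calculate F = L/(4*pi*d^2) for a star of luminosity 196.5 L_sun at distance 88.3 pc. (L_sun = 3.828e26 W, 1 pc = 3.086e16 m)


F = L / (4*pi*d^2) = 7.522e+28 / (4*pi*(2.725e+18)^2) = 8.061e-10

8.061e-10 W/m^2


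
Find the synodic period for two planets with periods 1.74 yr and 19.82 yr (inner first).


1/P_syn = |1/P1 - 1/P2| = |1/1.74 - 1/19.82| => P_syn = 1.9075

1.9075 years


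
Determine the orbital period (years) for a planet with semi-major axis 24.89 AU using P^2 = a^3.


P = a^(3/2) = 24.89^1.5 = 124.1759

124.1759 years


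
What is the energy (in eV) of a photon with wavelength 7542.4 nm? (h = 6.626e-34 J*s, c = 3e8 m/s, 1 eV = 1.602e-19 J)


E = hc/lambda = 6.626e-34 * 3e8 / 7.542e-06 = 2.636e-20 J = 0.1645 eV

0.1645 eV


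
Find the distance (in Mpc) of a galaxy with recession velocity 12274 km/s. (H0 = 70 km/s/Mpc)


d = v / H0 = 12274 / 70 = 175.3429

175.3429 Mpc


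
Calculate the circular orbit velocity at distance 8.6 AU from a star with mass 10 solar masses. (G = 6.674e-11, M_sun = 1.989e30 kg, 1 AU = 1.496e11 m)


v = sqrt(GM/r) = sqrt(6.674e-11 * 1.989e+31 / 1.287e+12) = 32121.4743

32121.4743 m/s


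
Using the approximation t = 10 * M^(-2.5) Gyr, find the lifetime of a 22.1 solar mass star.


t = 10 * M^(-2.5) = 10 * 22.1^(-2.5) = 0.0044

0.0044 Gyr


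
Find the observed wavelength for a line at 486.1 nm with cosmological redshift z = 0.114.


lam_obs = lam_emit * (1 + z) = 486.1 * (1 + 0.114) = 541.5154

541.5154 nm


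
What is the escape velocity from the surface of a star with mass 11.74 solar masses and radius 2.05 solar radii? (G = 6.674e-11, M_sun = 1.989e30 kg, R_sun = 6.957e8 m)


M = 11.74 * 1.989e30 kg = 2.335086e+31 kg; R = 2.05 * 6.957e8 m = 1.426185e+09 m. v_esc = sqrt(2GM/R) = sqrt(2 * 6.674e-11 * 2.335086e+31 / 1.426185e+09) = 1.478e+06

1.478e+06 m/s


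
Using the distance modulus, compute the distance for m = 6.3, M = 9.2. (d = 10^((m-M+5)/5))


d = 10^((m - M + 5)/5) = 10^((6.3 - 9.2 + 5)/5) = 2.6303

2.6303 pc


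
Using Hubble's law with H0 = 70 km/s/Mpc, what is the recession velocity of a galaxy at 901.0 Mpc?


v = H0 * d = 70 * 901.0 = 63070.0

63070.0 km/s


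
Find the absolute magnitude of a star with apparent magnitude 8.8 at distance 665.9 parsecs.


M = m - 5*log10(d) + 5 = 8.8 - 5*log10(665.9) + 5 = -0.317

-0.317


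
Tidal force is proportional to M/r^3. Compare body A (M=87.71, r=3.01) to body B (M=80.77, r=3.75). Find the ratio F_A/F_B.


Ratio = (M1/r1^3) / (M2/r2^3) = (87.71/3.01^3) / (80.77/3.75^3) = 2.0999

2.0999


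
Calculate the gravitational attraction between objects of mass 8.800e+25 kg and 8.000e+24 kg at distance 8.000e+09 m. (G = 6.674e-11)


F = G*m1*m2/r^2 = 6.674e-11 * 8.800e+25 * 8.000e+24 / (8.000e+09)^2 = 6.674e-11 * 7.040e+50 / 6.400e+19 = 7.341e+20

7.341e+20 N


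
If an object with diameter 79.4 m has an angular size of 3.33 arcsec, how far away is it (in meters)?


D = size / theta_rad, theta_rad = 3.33 * pi/(180*3600) = 1.614e-05, D = 4.918e+06

4.918e+06 m


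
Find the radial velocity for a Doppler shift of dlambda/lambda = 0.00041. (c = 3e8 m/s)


v = (dlambda/lambda) * c = 0.00041 * 3e8 = 123000.0

123000.0 m/s


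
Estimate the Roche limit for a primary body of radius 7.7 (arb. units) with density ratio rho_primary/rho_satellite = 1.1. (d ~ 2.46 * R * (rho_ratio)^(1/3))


d_Roche = 2.46 * 7.7 * 1.1^(1/3) = 19.5534

19.5534


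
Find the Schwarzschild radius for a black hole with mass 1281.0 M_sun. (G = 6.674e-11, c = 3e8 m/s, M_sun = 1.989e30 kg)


M = 1281.0 * 1.989e30 kg = 2.547909e+33 kg. rs = 2GM/c^2 = 2 * 6.674e-11 * 2.547909e+33 / (3e8)^2 = 3.779e+06

3.779e+06 m


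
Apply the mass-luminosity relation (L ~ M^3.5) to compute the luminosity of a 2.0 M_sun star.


L/L_sun = (M/M_sun)^3.5 = 2.0^3.5 = 11.3137

11.3137 L_sun


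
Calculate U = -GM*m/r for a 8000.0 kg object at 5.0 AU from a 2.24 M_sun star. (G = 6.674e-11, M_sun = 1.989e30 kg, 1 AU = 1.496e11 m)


M = 2.24 * 1.989e30 kg = 4.45536e+30 kg; r = 5.0 AU * 1.496e11 m/AU = 7.48e+11 m. U = -GM*m/r = -(6.674e-11 * 4.45536e+30 * 8000.0) / 7.48e+11 = -3.180e+12

-3.180e+12 J


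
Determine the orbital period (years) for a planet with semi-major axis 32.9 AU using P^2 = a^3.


P = a^(3/2) = 32.9^1.5 = 188.7095

188.7095 years


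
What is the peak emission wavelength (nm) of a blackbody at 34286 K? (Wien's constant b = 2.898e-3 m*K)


lam_max = b / T = 2.898e-3 / 34286 = 8.452e-08 m = 84.5243 nm

84.5243 nm


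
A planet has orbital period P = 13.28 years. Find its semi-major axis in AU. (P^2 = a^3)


a = P^(2/3) = 13.28^(2/3) = 5.6079

5.6079 AU


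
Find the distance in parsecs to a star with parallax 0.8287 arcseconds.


d = 1/p = 1/0.8287 = 1.2067

1.2067 pc


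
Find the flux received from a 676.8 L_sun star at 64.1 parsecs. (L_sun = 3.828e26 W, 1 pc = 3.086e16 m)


F = L / (4*pi*d^2) = 2.591e+29 / (4*pi*(1.978e+18)^2) = 5.269e-09

5.269e-09 W/m^2


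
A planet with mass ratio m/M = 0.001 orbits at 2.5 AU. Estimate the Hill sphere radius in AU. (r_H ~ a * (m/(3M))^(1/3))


r_H = a * (m/3M)^(1/3) = 2.5 * (0.001/3)^(1/3) = 0.1733

0.1733 AU


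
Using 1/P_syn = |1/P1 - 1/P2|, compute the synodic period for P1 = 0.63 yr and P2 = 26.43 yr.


1/P_syn = |1/P1 - 1/P2| = |1/0.63 - 1/26.43| => P_syn = 0.6454

0.6454 years


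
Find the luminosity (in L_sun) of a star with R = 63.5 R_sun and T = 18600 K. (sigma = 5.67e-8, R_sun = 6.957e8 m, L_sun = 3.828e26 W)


R = 63.5 * 6.957e8 m = 4.417695e+10 m. L = 4*pi*R^2*sigma*T^4 = 4*pi*(4.417695e+10)^2 * 5.67e-8 * 18600^4 = 1.664317413e+32 W. L/L_sun = 1.664317413e+32 / 3.828e26 = 434774.6638

434774.6638 L_sun


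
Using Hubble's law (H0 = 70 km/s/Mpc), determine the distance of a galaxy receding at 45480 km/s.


d = v / H0 = 45480 / 70 = 649.7143

649.7143 Mpc


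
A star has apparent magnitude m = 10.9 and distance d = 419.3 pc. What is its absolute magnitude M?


M = m - 5*log10(d) + 5 = 10.9 - 5*log10(419.3) + 5 = 2.7874

2.7874


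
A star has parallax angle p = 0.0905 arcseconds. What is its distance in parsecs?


d = 1/p = 1/0.0905 = 11.0497

11.0497 pc


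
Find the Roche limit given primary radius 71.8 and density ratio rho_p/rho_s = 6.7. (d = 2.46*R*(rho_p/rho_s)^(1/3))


d_Roche = 2.46 * 71.8 * 6.7^(1/3) = 332.9797

332.9797


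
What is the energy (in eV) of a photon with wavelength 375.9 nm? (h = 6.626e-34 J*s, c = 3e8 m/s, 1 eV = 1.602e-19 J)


E = hc/lambda = 6.626e-34 * 3e8 / 3.759e-07 = 5.288e-19 J = 3.3009 eV

3.3009 eV


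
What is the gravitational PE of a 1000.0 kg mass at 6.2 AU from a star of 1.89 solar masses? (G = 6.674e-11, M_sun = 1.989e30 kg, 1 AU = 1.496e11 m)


M = 1.89 * 1.989e30 kg = 3.75921e+30 kg; r = 6.2 AU * 1.496e11 m/AU = 9.2752e+11 m. U = -GM*m/r = -(6.674e-11 * 3.75921e+30 * 1000.0) / 9.2752e+11 = -2.705e+11

-2.705e+11 J


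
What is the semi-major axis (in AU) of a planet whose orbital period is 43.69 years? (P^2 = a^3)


a = P^(2/3) = 43.69^(2/3) = 12.4048

12.4048 AU


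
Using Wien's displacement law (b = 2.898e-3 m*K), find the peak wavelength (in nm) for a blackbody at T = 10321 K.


lam_max = b / T = 2.898e-3 / 10321 = 2.808e-07 m = 280.7867 nm

280.7867 nm


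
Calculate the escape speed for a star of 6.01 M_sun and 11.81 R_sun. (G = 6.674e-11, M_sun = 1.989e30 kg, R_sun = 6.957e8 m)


M = 6.01 * 1.989e30 kg = 1.195389e+31 kg; R = 11.81 * 6.957e8 m = 8.216217e+09 m. v_esc = sqrt(2GM/R) = sqrt(2 * 6.674e-11 * 1.195389e+31 / 8.216217e+09) = 440683.4858

440683.4858 m/s


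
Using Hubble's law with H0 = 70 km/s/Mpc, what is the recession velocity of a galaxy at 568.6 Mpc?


v = H0 * d = 70 * 568.6 = 39802.0

39802.0 km/s


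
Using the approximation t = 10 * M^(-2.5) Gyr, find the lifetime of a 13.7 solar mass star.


t = 10 * M^(-2.5) = 10 * 13.7^(-2.5) = 0.0144

0.0144 Gyr


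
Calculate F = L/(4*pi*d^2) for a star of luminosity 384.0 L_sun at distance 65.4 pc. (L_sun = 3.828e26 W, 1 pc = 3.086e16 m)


F = L / (4*pi*d^2) = 1.470e+29 / (4*pi*(2.018e+18)^2) = 2.872e-09

2.872e-09 W/m^2


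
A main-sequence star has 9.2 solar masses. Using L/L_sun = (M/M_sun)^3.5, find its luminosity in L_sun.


L/L_sun = (M/M_sun)^3.5 = 9.2^3.5 = 2361.8776

2361.8776 L_sun


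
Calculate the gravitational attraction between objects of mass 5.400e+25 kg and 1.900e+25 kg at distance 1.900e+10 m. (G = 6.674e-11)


F = G*m1*m2/r^2 = 6.674e-11 * 5.400e+25 * 1.900e+25 / (1.900e+10)^2 = 6.674e-11 * 1.026e+51 / 3.610e+20 = 1.897e+20

1.897e+20 N


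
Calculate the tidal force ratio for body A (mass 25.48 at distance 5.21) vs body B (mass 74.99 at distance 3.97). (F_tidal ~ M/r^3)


Ratio = (M1/r1^3) / (M2/r2^3) = (25.48/5.21^3) / (74.99/3.97^3) = 0.1503

0.1503


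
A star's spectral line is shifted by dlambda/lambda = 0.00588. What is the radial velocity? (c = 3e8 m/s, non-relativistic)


v = (dlambda/lambda) * c = 0.00588 * 3e8 = 1.764e+06

1.764e+06 m/s


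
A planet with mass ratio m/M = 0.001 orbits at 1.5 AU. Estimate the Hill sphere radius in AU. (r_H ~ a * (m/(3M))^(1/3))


r_H = a * (m/3M)^(1/3) = 1.5 * (0.001/3)^(1/3) = 0.104

0.104 AU


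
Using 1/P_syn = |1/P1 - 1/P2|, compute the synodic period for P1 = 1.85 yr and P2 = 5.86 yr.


1/P_syn = |1/P1 - 1/P2| = |1/1.85 - 1/5.86| => P_syn = 2.7035

2.7035 years


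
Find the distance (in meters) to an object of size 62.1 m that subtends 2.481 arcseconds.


D = size / theta_rad, theta_rad = 2.481 * pi/(180*3600) = 1.203e-05, D = 5.163e+06

5.163e+06 m
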